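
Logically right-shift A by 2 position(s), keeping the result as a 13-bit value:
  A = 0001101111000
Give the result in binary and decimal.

Logical shift right by 2: drop the bottom 2 bit(s), prepend 2 zero(s) on the left.
  0001101111000  ->  keep [00011011110], discard [00], prepend 00
= 0000011011110

Answer: 0000011011110 (222)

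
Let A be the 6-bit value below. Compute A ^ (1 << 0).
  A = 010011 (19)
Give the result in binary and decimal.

Mask = 1 << 0 = 000001
Bit 0 of A is 1; XOR with the mask flips it to 0.
  010011
^ 000001
--------
  010010

Answer: 010010 (18)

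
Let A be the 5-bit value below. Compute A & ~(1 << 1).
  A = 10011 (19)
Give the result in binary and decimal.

Mask = ~(1 << 1) = 11101
Bit 1 of A is 1, so AND-ing with the mask clears it to 0.
  10011
& 11101
-------
  10001

Answer: 10001 (17)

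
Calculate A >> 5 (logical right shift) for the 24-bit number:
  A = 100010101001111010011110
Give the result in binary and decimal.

Logical shift right by 5: drop the bottom 5 bit(s), prepend 5 zero(s) on the left.
  100010101001111010011110  ->  keep [1000101010011110100], discard [11110], prepend 00000
= 000001000101010011110100

Answer: 000001000101010011110100 (283892)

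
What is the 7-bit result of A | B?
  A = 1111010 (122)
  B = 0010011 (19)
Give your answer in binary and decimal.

Apply | to each column (1 where either bit is 1):
  1111010
| 0010011
---------
  1111011

Answer: 1111011 (123)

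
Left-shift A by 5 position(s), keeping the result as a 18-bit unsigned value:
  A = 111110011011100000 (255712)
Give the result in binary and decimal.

Shift left by 5: drop the top 5 bit(s), append 5 zero(s) on the right.
  111110011011100000  ->  discard [11111], keep [0011011100000], append 00000
= 001101110000000000

Answer: 001101110000000000 (56320)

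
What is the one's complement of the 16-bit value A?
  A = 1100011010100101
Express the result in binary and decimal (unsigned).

Flip each bit (0->1, 1->0):
  1100011010100101
  0011100101011010

Answer: 0011100101011010 (14682)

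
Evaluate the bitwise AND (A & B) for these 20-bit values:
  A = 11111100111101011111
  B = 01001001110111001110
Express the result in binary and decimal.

Apply & to each column (1 only where both bits are 1):
  11111100111101011111
& 01001001110111001110
----------------------
  01001000110101001110

Answer: 01001000110101001110 (298318)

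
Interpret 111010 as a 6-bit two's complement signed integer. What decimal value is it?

MSB is 1, so the value is negative. Find the magnitude:
1. Invert bits:  000101
2. Add 1:        000110  = 6
3. Apply sign:   -6

Answer: -6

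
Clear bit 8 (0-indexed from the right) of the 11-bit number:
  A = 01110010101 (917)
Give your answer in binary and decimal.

Mask = ~(1 << 8) = 11011111111
Bit 8 of A is 1, so AND-ing with the mask clears it to 0.
  01110010101
& 11011111111
-------------
  01010010101

Answer: 01010010101 (661)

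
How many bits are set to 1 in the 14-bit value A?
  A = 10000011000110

10000011000110
1-bits at positions (from bit 0 = LSB): 1, 2, 6, 7, 13
Count = 5

Answer: 5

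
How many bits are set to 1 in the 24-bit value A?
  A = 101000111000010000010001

101000111000010000010001
1-bits at positions (from bit 0 = LSB): 0, 4, 10, 15, 16, 17, 21, 23
Count = 8

Answer: 8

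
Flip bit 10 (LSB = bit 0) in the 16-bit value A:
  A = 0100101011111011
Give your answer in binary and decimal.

Mask = 1 << 10 = 0000010000000000
Bit 10 of A is 0; XOR with the mask flips it to 1.
  0100101011111011
^ 0000010000000000
------------------
  0100111011111011

Answer: 0100111011111011 (20219)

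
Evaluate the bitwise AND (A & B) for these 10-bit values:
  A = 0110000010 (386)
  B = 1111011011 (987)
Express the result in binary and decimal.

Apply & to each column (1 only where both bits are 1):
  0110000010
& 1111011011
------------
  0110000010

Answer: 0110000010 (386)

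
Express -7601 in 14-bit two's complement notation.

1. Binary of +7601:  01110110110001
2. Invert bits:     10001001001110
3. Add 1:           10001001001111

Answer: 10001001001111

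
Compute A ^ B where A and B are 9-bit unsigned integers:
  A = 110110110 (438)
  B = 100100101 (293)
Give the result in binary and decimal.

Apply ^ to each column (1 where bits differ):
  110110110
^ 100100101
-----------
  010010011

Answer: 010010011 (147)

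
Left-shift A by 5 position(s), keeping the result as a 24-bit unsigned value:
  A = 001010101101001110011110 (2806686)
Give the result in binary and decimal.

Shift left by 5: drop the top 5 bit(s), append 5 zero(s) on the right.
  001010101101001110011110  ->  discard [00101], keep [0101101001110011110], append 00000
= 010110100111001111000000

Answer: 010110100111001111000000 (5927872)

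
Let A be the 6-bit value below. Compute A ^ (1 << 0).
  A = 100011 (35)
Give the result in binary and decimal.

Mask = 1 << 0 = 000001
Bit 0 of A is 1; XOR with the mask flips it to 0.
  100011
^ 000001
--------
  100010

Answer: 100010 (34)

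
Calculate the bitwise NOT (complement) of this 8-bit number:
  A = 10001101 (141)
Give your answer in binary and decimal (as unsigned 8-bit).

Flip each bit (0->1, 1->0):
  10001101
  01110010

Answer: 01110010 (114)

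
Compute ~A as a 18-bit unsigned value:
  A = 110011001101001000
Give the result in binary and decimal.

Flip each bit (0->1, 1->0):
  110011001101001000
  001100110010110111

Answer: 001100110010110111 (52407)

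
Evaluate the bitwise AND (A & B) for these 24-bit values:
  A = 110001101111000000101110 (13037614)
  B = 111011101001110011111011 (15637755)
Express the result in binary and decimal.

Apply & to each column (1 only where both bits are 1):
  110001101111000000101110
& 111011101001110011111011
--------------------------
  110001101001000000101010

Answer: 110001101001000000101010 (13013034)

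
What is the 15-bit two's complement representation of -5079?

1. Binary of +5079:  001001111010111
2. Invert bits:     110110000101000
3. Add 1:           110110000101001

Answer: 110110000101001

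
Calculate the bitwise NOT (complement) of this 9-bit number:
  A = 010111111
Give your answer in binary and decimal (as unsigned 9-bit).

Flip each bit (0->1, 1->0):
  010111111
  101000000

Answer: 101000000 (320)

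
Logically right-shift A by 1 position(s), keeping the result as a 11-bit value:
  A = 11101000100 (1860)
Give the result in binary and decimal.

Logical shift right by 1: drop the bottom 1 bit(s), prepend 1 zero(s) on the left.
  11101000100  ->  keep [1110100010], discard [0], prepend 0
= 01110100010

Answer: 01110100010 (930)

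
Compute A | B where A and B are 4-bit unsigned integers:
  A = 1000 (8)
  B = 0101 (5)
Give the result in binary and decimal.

Apply | to each column (1 where either bit is 1):
  1000
| 0101
------
  1101

Answer: 1101 (13)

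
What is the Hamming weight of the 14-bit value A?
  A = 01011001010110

01011001010110
1-bits at positions (from bit 0 = LSB): 1, 2, 4, 6, 9, 10, 12
Count = 7

Answer: 7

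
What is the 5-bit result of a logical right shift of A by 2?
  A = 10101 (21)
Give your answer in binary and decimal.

Logical shift right by 2: drop the bottom 2 bit(s), prepend 2 zero(s) on the left.
  10101  ->  keep [101], discard [01], prepend 00
= 00101

Answer: 00101 (5)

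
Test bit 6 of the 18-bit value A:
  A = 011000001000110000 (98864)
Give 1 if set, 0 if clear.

Bit 6 is the 7th from the right.
  011000001000110000
             ^
That bit is 0.

Answer: 0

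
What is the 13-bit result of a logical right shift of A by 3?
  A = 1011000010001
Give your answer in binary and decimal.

Logical shift right by 3: drop the bottom 3 bit(s), prepend 3 zero(s) on the left.
  1011000010001  ->  keep [1011000010], discard [001], prepend 000
= 0001011000010

Answer: 0001011000010 (706)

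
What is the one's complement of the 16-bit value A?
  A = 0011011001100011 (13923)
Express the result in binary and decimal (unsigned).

Flip each bit (0->1, 1->0):
  0011011001100011
  1100100110011100

Answer: 1100100110011100 (51612)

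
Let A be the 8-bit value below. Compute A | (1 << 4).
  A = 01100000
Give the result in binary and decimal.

Mask = 1 << 4 = 00010000
Bit 4 of A is 0, so OR-ing with the mask flips it to 1.
  01100000
| 00010000
----------
  01110000

Answer: 01110000 (112)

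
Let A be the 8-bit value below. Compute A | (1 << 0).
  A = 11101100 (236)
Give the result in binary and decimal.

Mask = 1 << 0 = 00000001
Bit 0 of A is 0, so OR-ing with the mask flips it to 1.
  11101100
| 00000001
----------
  11101101

Answer: 11101101 (237)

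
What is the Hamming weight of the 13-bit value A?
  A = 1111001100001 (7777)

1111001100001
1-bits at positions (from bit 0 = LSB): 0, 5, 6, 9, 10, 11, 12
Count = 7

Answer: 7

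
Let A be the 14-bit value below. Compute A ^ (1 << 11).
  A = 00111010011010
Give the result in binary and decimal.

Mask = 1 << 11 = 00100000000000
Bit 11 of A is 1; XOR with the mask flips it to 0.
  00111010011010
^ 00100000000000
----------------
  00011010011010

Answer: 00011010011010 (1690)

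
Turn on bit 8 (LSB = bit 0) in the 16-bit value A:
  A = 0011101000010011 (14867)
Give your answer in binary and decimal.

Mask = 1 << 8 = 0000000100000000
Bit 8 of A is 0, so OR-ing with the mask flips it to 1.
  0011101000010011
| 0000000100000000
------------------
  0011101100010011

Answer: 0011101100010011 (15123)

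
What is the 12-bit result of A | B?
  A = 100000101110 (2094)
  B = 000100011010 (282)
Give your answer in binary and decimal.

Apply | to each column (1 where either bit is 1):
  100000101110
| 000100011010
--------------
  100100111110

Answer: 100100111110 (2366)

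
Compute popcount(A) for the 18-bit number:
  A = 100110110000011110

100110110000011110
1-bits at positions (from bit 0 = LSB): 1, 2, 3, 4, 10, 11, 13, 14, 17
Count = 9

Answer: 9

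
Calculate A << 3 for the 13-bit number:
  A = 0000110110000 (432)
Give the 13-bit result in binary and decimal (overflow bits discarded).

Shift left by 3: drop the top 3 bit(s), append 3 zero(s) on the right.
  0000110110000  ->  discard [000], keep [0110110000], append 000
= 0110110000000

Answer: 0110110000000 (3456)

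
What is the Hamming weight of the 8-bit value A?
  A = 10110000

10110000
1-bits at positions (from bit 0 = LSB): 4, 5, 7
Count = 3

Answer: 3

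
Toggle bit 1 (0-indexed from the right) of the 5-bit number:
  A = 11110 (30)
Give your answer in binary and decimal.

Mask = 1 << 1 = 00010
Bit 1 of A is 1; XOR with the mask flips it to 0.
  11110
^ 00010
-------
  11100

Answer: 11100 (28)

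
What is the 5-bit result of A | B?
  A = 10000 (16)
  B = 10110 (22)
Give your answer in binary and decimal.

Apply | to each column (1 where either bit is 1):
  10000
| 10110
-------
  10110

Answer: 10110 (22)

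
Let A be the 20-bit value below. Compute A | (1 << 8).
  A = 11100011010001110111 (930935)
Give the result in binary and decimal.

Mask = 1 << 8 = 00000000000100000000
Bit 8 of A is 0, so OR-ing with the mask flips it to 1.
  11100011010001110111
| 00000000000100000000
----------------------
  11100011010101110111

Answer: 11100011010101110111 (931191)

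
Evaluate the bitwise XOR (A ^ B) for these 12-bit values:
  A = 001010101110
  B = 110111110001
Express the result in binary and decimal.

Apply ^ to each column (1 where bits differ):
  001010101110
^ 110111110001
--------------
  111101011111

Answer: 111101011111 (3935)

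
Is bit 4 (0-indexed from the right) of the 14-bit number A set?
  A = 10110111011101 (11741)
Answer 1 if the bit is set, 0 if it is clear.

Bit 4 is the 5th from the right.
  10110111011101
           ^
That bit is 1.

Answer: 1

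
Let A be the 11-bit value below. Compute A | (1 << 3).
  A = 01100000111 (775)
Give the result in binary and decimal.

Mask = 1 << 3 = 00000001000
Bit 3 of A is 0, so OR-ing with the mask flips it to 1.
  01100000111
| 00000001000
-------------
  01100001111

Answer: 01100001111 (783)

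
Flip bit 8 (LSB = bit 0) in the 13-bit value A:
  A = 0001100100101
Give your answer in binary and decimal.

Mask = 1 << 8 = 0000100000000
Bit 8 of A is 1; XOR with the mask flips it to 0.
  0001100100101
^ 0000100000000
---------------
  0001000100101

Answer: 0001000100101 (549)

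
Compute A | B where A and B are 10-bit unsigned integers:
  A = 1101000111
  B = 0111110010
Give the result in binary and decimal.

Apply | to each column (1 where either bit is 1):
  1101000111
| 0111110010
------------
  1111110111

Answer: 1111110111 (1015)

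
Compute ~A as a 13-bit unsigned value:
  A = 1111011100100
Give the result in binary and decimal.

Flip each bit (0->1, 1->0):
  1111011100100
  0000100011011

Answer: 0000100011011 (283)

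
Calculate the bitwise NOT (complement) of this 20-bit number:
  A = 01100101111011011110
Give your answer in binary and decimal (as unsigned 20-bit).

Flip each bit (0->1, 1->0):
  01100101111011011110
  10011010000100100001

Answer: 10011010000100100001 (631073)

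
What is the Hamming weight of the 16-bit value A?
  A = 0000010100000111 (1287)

0000010100000111
1-bits at positions (from bit 0 = LSB): 0, 1, 2, 8, 10
Count = 5

Answer: 5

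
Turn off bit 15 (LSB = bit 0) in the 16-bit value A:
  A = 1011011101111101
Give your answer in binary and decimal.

Mask = ~(1 << 15) = 0111111111111111
Bit 15 of A is 1, so AND-ing with the mask clears it to 0.
  1011011101111101
& 0111111111111111
------------------
  0011011101111101

Answer: 0011011101111101 (14205)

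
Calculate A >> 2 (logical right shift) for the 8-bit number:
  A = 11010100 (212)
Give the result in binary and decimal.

Logical shift right by 2: drop the bottom 2 bit(s), prepend 2 zero(s) on the left.
  11010100  ->  keep [110101], discard [00], prepend 00
= 00110101

Answer: 00110101 (53)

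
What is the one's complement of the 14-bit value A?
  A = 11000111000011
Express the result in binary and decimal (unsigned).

Flip each bit (0->1, 1->0):
  11000111000011
  00111000111100

Answer: 00111000111100 (3644)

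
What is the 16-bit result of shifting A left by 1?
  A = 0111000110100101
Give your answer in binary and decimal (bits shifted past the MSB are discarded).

Shift left by 1: drop the top 1 bit(s), append 1 zero(s) on the right.
  0111000110100101  ->  discard [0], keep [111000110100101], append 0
= 1110001101001010

Answer: 1110001101001010 (58186)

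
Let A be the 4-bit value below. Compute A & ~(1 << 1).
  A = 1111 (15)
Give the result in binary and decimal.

Mask = ~(1 << 1) = 1101
Bit 1 of A is 1, so AND-ing with the mask clears it to 0.
  1111
& 1101
------
  1101

Answer: 1101 (13)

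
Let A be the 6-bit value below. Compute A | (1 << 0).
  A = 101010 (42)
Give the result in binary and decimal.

Mask = 1 << 0 = 000001
Bit 0 of A is 0, so OR-ing with the mask flips it to 1.
  101010
| 000001
--------
  101011

Answer: 101011 (43)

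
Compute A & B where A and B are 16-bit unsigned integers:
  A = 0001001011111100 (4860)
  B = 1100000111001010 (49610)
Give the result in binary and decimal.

Apply & to each column (1 only where both bits are 1):
  0001001011111100
& 1100000111001010
------------------
  0000000011001000

Answer: 0000000011001000 (200)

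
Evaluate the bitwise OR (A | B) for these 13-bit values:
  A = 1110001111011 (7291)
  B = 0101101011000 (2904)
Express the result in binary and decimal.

Apply | to each column (1 where either bit is 1):
  1110001111011
| 0101101011000
---------------
  1111101111011

Answer: 1111101111011 (8059)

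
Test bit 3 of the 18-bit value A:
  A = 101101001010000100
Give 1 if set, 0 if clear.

Bit 3 is the 4th from the right.
  101101001010000100
                ^
That bit is 0.

Answer: 0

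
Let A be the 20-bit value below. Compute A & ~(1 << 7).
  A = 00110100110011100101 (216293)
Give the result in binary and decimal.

Mask = ~(1 << 7) = 11111111111101111111
Bit 7 of A is 1, so AND-ing with the mask clears it to 0.
  00110100110011100101
& 11111111111101111111
----------------------
  00110100110001100101

Answer: 00110100110001100101 (216165)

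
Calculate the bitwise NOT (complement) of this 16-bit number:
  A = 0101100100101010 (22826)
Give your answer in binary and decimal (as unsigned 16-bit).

Flip each bit (0->1, 1->0):
  0101100100101010
  1010011011010101

Answer: 1010011011010101 (42709)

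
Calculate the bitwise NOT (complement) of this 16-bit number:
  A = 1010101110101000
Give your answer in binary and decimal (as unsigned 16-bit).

Flip each bit (0->1, 1->0):
  1010101110101000
  0101010001010111

Answer: 0101010001010111 (21591)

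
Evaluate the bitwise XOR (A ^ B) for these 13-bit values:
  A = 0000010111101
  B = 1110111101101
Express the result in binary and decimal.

Apply ^ to each column (1 where bits differ):
  0000010111101
^ 1110111101101
---------------
  1110101010000

Answer: 1110101010000 (7504)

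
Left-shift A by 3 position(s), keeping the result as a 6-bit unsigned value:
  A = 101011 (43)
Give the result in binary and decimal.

Shift left by 3: drop the top 3 bit(s), append 3 zero(s) on the right.
  101011  ->  discard [101], keep [011], append 000
= 011000

Answer: 011000 (24)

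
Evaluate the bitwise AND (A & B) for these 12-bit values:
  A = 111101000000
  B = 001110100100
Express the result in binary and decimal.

Apply & to each column (1 only where both bits are 1):
  111101000000
& 001110100100
--------------
  001100000000

Answer: 001100000000 (768)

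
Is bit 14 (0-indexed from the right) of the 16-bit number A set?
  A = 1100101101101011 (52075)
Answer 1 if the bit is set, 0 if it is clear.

Bit 14 is the 15th from the right.
  1100101101101011
   ^
That bit is 1.

Answer: 1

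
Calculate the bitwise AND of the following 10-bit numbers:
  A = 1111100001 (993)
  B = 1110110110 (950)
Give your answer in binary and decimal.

Apply & to each column (1 only where both bits are 1):
  1111100001
& 1110110110
------------
  1110100000

Answer: 1110100000 (928)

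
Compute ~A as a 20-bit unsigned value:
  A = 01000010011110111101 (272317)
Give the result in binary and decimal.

Flip each bit (0->1, 1->0):
  01000010011110111101
  10111101100001000010

Answer: 10111101100001000010 (776258)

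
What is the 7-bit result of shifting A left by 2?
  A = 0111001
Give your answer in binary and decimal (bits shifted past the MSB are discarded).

Shift left by 2: drop the top 2 bit(s), append 2 zero(s) on the right.
  0111001  ->  discard [01], keep [11001], append 00
= 1100100

Answer: 1100100 (100)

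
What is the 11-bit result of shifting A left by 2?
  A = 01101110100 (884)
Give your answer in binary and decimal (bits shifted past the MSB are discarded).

Shift left by 2: drop the top 2 bit(s), append 2 zero(s) on the right.
  01101110100  ->  discard [01], keep [101110100], append 00
= 10111010000

Answer: 10111010000 (1488)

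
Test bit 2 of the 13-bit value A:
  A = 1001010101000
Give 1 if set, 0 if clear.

Bit 2 is the 3rd from the right.
  1001010101000
            ^
That bit is 0.

Answer: 0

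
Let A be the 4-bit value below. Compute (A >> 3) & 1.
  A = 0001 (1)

Bit 3 is the 4th from the right.
  0001
  ^
That bit is 0.

Answer: 0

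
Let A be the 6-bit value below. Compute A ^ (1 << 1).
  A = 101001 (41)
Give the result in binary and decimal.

Mask = 1 << 1 = 000010
Bit 1 of A is 0; XOR with the mask flips it to 1.
  101001
^ 000010
--------
  101011

Answer: 101011 (43)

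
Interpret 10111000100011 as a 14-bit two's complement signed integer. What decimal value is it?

MSB is 1, so the value is negative. Find the magnitude:
1. Invert bits:  01000111011100
2. Add 1:        01000111011101  = 4573
3. Apply sign:   -4573

Answer: -4573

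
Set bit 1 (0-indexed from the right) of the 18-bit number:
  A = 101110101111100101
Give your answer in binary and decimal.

Mask = 1 << 1 = 000000000000000010
Bit 1 of A is 0, so OR-ing with the mask flips it to 1.
  101110101111100101
| 000000000000000010
--------------------
  101110101111100111

Answer: 101110101111100111 (191463)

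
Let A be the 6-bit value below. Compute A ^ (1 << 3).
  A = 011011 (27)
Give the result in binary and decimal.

Mask = 1 << 3 = 001000
Bit 3 of A is 1; XOR with the mask flips it to 0.
  011011
^ 001000
--------
  010011

Answer: 010011 (19)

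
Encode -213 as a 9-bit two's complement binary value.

1. Binary of +213:  011010101
2. Invert bits:     100101010
3. Add 1:           100101011

Answer: 100101011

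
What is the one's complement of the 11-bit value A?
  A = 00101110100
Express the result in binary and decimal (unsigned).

Flip each bit (0->1, 1->0):
  00101110100
  11010001011

Answer: 11010001011 (1675)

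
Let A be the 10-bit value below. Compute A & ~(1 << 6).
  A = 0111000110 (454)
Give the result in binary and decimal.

Mask = ~(1 << 6) = 1110111111
Bit 6 of A is 1, so AND-ing with the mask clears it to 0.
  0111000110
& 1110111111
------------
  0110000110

Answer: 0110000110 (390)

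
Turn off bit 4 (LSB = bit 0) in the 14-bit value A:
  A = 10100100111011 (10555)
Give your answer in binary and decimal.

Mask = ~(1 << 4) = 11111111101111
Bit 4 of A is 1, so AND-ing with the mask clears it to 0.
  10100100111011
& 11111111101111
----------------
  10100100101011

Answer: 10100100101011 (10539)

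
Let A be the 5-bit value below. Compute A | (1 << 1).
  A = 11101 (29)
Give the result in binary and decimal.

Mask = 1 << 1 = 00010
Bit 1 of A is 0, so OR-ing with the mask flips it to 1.
  11101
| 00010
-------
  11111

Answer: 11111 (31)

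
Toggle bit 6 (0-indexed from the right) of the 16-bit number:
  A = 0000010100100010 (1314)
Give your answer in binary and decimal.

Mask = 1 << 6 = 0000000001000000
Bit 6 of A is 0; XOR with the mask flips it to 1.
  0000010100100010
^ 0000000001000000
------------------
  0000010101100010

Answer: 0000010101100010 (1378)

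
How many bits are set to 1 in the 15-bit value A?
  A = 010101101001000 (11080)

010101101001000
1-bits at positions (from bit 0 = LSB): 3, 6, 8, 9, 11, 13
Count = 6

Answer: 6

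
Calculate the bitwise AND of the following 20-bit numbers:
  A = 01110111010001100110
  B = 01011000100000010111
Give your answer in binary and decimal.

Apply & to each column (1 only where both bits are 1):
  01110111010001100110
& 01011000100000010111
----------------------
  01010000000000000110

Answer: 01010000000000000110 (327686)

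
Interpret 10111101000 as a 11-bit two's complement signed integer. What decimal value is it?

MSB is 1, so the value is negative. Find the magnitude:
1. Invert bits:  01000010111
2. Add 1:        01000011000  = 536
3. Apply sign:   -536

Answer: -536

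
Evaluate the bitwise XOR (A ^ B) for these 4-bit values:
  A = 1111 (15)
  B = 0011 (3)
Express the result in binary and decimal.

Apply ^ to each column (1 where bits differ):
  1111
^ 0011
------
  1100

Answer: 1100 (12)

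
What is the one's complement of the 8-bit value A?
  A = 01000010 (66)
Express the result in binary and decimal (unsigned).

Flip each bit (0->1, 1->0):
  01000010
  10111101

Answer: 10111101 (189)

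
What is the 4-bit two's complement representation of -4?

1. Binary of +4:  0100
2. Invert bits:     1011
3. Add 1:           1100

Answer: 1100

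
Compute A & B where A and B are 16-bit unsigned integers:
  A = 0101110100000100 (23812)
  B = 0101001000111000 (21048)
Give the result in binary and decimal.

Apply & to each column (1 only where both bits are 1):
  0101110100000100
& 0101001000111000
------------------
  0101000000000000

Answer: 0101000000000000 (20480)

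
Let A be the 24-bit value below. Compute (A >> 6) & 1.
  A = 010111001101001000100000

Bit 6 is the 7th from the right.
  010111001101001000100000
                   ^
That bit is 0.

Answer: 0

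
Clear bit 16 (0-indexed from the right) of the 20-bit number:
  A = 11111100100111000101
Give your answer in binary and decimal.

Mask = ~(1 << 16) = 11101111111111111111
Bit 16 of A is 1, so AND-ing with the mask clears it to 0.
  11111100100111000101
& 11101111111111111111
----------------------
  11101100100111000101

Answer: 11101100100111000101 (969157)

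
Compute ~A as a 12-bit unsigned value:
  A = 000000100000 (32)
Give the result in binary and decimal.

Flip each bit (0->1, 1->0):
  000000100000
  111111011111

Answer: 111111011111 (4063)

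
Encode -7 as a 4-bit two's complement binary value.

1. Binary of +7:  0111
2. Invert bits:     1000
3. Add 1:           1001

Answer: 1001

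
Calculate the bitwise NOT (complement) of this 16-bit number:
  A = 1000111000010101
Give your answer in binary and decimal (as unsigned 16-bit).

Flip each bit (0->1, 1->0):
  1000111000010101
  0111000111101010

Answer: 0111000111101010 (29162)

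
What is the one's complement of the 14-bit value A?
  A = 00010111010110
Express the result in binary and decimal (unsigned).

Flip each bit (0->1, 1->0):
  00010111010110
  11101000101001

Answer: 11101000101001 (14889)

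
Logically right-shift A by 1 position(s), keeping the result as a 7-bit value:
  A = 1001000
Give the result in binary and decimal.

Logical shift right by 1: drop the bottom 1 bit(s), prepend 1 zero(s) on the left.
  1001000  ->  keep [100100], discard [0], prepend 0
= 0100100

Answer: 0100100 (36)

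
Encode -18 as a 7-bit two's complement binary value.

1. Binary of +18:  0010010
2. Invert bits:     1101101
3. Add 1:           1101110

Answer: 1101110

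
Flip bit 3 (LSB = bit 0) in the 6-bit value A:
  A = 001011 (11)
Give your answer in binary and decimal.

Mask = 1 << 3 = 001000
Bit 3 of A is 1; XOR with the mask flips it to 0.
  001011
^ 001000
--------
  000011

Answer: 000011 (3)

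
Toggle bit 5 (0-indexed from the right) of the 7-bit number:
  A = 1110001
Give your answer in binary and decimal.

Mask = 1 << 5 = 0100000
Bit 5 of A is 1; XOR with the mask flips it to 0.
  1110001
^ 0100000
---------
  1010001

Answer: 1010001 (81)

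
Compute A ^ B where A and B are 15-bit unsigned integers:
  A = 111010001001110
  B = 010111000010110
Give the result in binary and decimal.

Apply ^ to each column (1 where bits differ):
  111010001001110
^ 010111000010110
-----------------
  101101001011000

Answer: 101101001011000 (23128)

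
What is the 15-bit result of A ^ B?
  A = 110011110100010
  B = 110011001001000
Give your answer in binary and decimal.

Apply ^ to each column (1 where bits differ):
  110011110100010
^ 110011001001000
-----------------
  000000111101010

Answer: 000000111101010 (490)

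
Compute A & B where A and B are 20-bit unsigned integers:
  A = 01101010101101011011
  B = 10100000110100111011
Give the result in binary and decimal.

Apply & to each column (1 only where both bits are 1):
  01101010101101011011
& 10100000110100111011
----------------------
  00100000100100011011

Answer: 00100000100100011011 (133403)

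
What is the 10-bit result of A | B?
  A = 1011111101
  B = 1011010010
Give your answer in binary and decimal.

Apply | to each column (1 where either bit is 1):
  1011111101
| 1011010010
------------
  1011111111

Answer: 1011111111 (767)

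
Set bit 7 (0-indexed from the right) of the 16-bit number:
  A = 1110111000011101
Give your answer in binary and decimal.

Mask = 1 << 7 = 0000000010000000
Bit 7 of A is 0, so OR-ing with the mask flips it to 1.
  1110111000011101
| 0000000010000000
------------------
  1110111010011101

Answer: 1110111010011101 (61085)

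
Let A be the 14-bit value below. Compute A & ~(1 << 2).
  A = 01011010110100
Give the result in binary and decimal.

Mask = ~(1 << 2) = 11111111111011
Bit 2 of A is 1, so AND-ing with the mask clears it to 0.
  01011010110100
& 11111111111011
----------------
  01011010110000

Answer: 01011010110000 (5808)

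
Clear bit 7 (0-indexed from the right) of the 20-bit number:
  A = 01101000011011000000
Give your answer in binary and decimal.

Mask = ~(1 << 7) = 11111111111101111111
Bit 7 of A is 1, so AND-ing with the mask clears it to 0.
  01101000011011000000
& 11111111111101111111
----------------------
  01101000011001000000

Answer: 01101000011001000000 (427584)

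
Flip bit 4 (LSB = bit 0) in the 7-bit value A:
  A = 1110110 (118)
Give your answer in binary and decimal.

Mask = 1 << 4 = 0010000
Bit 4 of A is 1; XOR with the mask flips it to 0.
  1110110
^ 0010000
---------
  1100110

Answer: 1100110 (102)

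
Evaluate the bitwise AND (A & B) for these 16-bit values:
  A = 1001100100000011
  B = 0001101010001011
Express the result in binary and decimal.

Apply & to each column (1 only where both bits are 1):
  1001100100000011
& 0001101010001011
------------------
  0001100000000011

Answer: 0001100000000011 (6147)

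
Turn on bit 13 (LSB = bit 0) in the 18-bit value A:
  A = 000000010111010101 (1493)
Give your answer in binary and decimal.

Mask = 1 << 13 = 000010000000000000
Bit 13 of A is 0, so OR-ing with the mask flips it to 1.
  000000010111010101
| 000010000000000000
--------------------
  000010010111010101

Answer: 000010010111010101 (9685)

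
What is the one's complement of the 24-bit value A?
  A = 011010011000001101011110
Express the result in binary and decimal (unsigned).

Flip each bit (0->1, 1->0):
  011010011000001101011110
  100101100111110010100001

Answer: 100101100111110010100001 (9862305)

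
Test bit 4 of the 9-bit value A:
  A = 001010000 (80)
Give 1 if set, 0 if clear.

Bit 4 is the 5th from the right.
  001010000
      ^
That bit is 1.

Answer: 1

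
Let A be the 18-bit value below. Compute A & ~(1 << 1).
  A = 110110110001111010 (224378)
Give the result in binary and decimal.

Mask = ~(1 << 1) = 111111111111111101
Bit 1 of A is 1, so AND-ing with the mask clears it to 0.
  110110110001111010
& 111111111111111101
--------------------
  110110110001111000

Answer: 110110110001111000 (224376)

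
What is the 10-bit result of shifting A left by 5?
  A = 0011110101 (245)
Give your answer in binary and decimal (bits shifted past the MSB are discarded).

Shift left by 5: drop the top 5 bit(s), append 5 zero(s) on the right.
  0011110101  ->  discard [00111], keep [10101], append 00000
= 1010100000

Answer: 1010100000 (672)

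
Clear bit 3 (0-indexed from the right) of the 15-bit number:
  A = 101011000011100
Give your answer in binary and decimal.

Mask = ~(1 << 3) = 111111111110111
Bit 3 of A is 1, so AND-ing with the mask clears it to 0.
  101011000011100
& 111111111110111
-----------------
  101011000010100

Answer: 101011000010100 (22036)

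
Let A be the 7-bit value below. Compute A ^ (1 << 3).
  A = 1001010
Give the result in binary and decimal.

Mask = 1 << 3 = 0001000
Bit 3 of A is 1; XOR with the mask flips it to 0.
  1001010
^ 0001000
---------
  1000010

Answer: 1000010 (66)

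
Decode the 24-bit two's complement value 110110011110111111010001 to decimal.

MSB is 1, so the value is negative. Find the magnitude:
1. Invert bits:  001001100001000000101110
2. Add 1:        001001100001000000101111  = 2494511
3. Apply sign:   -2494511

Answer: -2494511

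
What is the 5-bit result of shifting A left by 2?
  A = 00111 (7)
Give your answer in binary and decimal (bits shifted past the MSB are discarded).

Shift left by 2: drop the top 2 bit(s), append 2 zero(s) on the right.
  00111  ->  discard [00], keep [111], append 00
= 11100

Answer: 11100 (28)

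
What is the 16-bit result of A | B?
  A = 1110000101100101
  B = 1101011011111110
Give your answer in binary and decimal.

Apply | to each column (1 where either bit is 1):
  1110000101100101
| 1101011011111110
------------------
  1111011111111111

Answer: 1111011111111111 (63487)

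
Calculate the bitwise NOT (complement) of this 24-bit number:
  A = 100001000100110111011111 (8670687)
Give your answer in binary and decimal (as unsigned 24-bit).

Flip each bit (0->1, 1->0):
  100001000100110111011111
  011110111011001000100000

Answer: 011110111011001000100000 (8106528)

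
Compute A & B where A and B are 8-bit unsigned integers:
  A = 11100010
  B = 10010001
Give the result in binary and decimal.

Apply & to each column (1 only where both bits are 1):
  11100010
& 10010001
----------
  10000000

Answer: 10000000 (128)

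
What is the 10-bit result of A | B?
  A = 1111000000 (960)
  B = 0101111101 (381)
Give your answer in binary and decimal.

Apply | to each column (1 where either bit is 1):
  1111000000
| 0101111101
------------
  1111111101

Answer: 1111111101 (1021)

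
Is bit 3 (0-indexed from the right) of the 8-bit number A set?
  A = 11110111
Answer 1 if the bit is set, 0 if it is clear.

Bit 3 is the 4th from the right.
  11110111
      ^
That bit is 0.

Answer: 0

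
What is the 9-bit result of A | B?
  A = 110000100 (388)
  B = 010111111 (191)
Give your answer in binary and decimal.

Apply | to each column (1 where either bit is 1):
  110000100
| 010111111
-----------
  110111111

Answer: 110111111 (447)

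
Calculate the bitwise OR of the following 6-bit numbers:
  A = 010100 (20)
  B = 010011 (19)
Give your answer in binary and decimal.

Apply | to each column (1 where either bit is 1):
  010100
| 010011
--------
  010111

Answer: 010111 (23)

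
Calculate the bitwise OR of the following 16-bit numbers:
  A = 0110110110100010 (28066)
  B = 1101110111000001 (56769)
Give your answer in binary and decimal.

Apply | to each column (1 where either bit is 1):
  0110110110100010
| 1101110111000001
------------------
  1111110111100011

Answer: 1111110111100011 (64995)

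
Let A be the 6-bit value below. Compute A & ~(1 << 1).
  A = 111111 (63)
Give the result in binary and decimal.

Mask = ~(1 << 1) = 111101
Bit 1 of A is 1, so AND-ing with the mask clears it to 0.
  111111
& 111101
--------
  111101

Answer: 111101 (61)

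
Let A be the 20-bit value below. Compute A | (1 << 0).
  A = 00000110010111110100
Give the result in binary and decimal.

Mask = 1 << 0 = 00000000000000000001
Bit 0 of A is 0, so OR-ing with the mask flips it to 1.
  00000110010111110100
| 00000000000000000001
----------------------
  00000110010111110101

Answer: 00000110010111110101 (26101)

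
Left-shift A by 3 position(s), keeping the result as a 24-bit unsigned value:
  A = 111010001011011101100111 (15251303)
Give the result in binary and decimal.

Shift left by 3: drop the top 3 bit(s), append 3 zero(s) on the right.
  111010001011011101100111  ->  discard [111], keep [010001011011101100111], append 000
= 010001011011101100111000

Answer: 010001011011101100111000 (4569912)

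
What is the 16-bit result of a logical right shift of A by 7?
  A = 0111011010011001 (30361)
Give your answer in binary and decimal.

Logical shift right by 7: drop the bottom 7 bit(s), prepend 7 zero(s) on the left.
  0111011010011001  ->  keep [011101101], discard [0011001], prepend 0000000
= 0000000011101101

Answer: 0000000011101101 (237)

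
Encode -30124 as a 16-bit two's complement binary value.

1. Binary of +30124:  0111010110101100
2. Invert bits:     1000101001010011
3. Add 1:           1000101001010100

Answer: 1000101001010100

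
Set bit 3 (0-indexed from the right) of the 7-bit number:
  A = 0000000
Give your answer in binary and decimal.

Mask = 1 << 3 = 0001000
Bit 3 of A is 0, so OR-ing with the mask flips it to 1.
  0000000
| 0001000
---------
  0001000

Answer: 0001000 (8)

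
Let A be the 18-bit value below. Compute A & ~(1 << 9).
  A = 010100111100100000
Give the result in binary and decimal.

Mask = ~(1 << 9) = 111111110111111111
Bit 9 of A is 1, so AND-ing with the mask clears it to 0.
  010100111100100000
& 111111110111111111
--------------------
  010100110100100000

Answer: 010100110100100000 (85280)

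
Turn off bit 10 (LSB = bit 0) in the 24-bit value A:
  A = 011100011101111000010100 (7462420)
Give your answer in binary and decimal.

Mask = ~(1 << 10) = 111111111111101111111111
Bit 10 of A is 1, so AND-ing with the mask clears it to 0.
  011100011101111000010100
& 111111111111101111111111
--------------------------
  011100011101101000010100

Answer: 011100011101101000010100 (7461396)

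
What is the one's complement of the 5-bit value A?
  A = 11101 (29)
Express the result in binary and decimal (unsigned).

Flip each bit (0->1, 1->0):
  11101
  00010

Answer: 00010 (2)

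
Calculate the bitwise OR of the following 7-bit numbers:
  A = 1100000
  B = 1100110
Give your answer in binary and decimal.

Apply | to each column (1 where either bit is 1):
  1100000
| 1100110
---------
  1100110

Answer: 1100110 (102)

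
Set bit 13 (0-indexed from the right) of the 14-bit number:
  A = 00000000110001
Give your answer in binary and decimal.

Mask = 1 << 13 = 10000000000000
Bit 13 of A is 0, so OR-ing with the mask flips it to 1.
  00000000110001
| 10000000000000
----------------
  10000000110001

Answer: 10000000110001 (8241)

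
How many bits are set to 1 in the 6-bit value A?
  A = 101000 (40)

101000
1-bits at positions (from bit 0 = LSB): 3, 5
Count = 2

Answer: 2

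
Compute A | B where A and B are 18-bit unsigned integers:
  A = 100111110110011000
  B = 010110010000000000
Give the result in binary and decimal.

Apply | to each column (1 where either bit is 1):
  100111110110011000
| 010110010000000000
--------------------
  110111110110011000

Answer: 110111110110011000 (228760)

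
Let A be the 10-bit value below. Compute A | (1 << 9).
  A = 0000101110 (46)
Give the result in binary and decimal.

Mask = 1 << 9 = 1000000000
Bit 9 of A is 0, so OR-ing with the mask flips it to 1.
  0000101110
| 1000000000
------------
  1000101110

Answer: 1000101110 (558)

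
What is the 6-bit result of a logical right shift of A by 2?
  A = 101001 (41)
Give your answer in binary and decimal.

Logical shift right by 2: drop the bottom 2 bit(s), prepend 2 zero(s) on the left.
  101001  ->  keep [1010], discard [01], prepend 00
= 001010

Answer: 001010 (10)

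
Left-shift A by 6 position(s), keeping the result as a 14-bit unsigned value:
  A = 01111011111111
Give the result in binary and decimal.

Shift left by 6: drop the top 6 bit(s), append 6 zero(s) on the right.
  01111011111111  ->  discard [011110], keep [11111111], append 000000
= 11111111000000

Answer: 11111111000000 (16320)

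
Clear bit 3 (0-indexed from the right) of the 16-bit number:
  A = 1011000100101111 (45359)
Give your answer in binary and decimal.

Mask = ~(1 << 3) = 1111111111110111
Bit 3 of A is 1, so AND-ing with the mask clears it to 0.
  1011000100101111
& 1111111111110111
------------------
  1011000100100111

Answer: 1011000100100111 (45351)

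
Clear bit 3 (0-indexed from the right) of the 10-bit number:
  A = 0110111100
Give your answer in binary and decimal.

Mask = ~(1 << 3) = 1111110111
Bit 3 of A is 1, so AND-ing with the mask clears it to 0.
  0110111100
& 1111110111
------------
  0110110100

Answer: 0110110100 (436)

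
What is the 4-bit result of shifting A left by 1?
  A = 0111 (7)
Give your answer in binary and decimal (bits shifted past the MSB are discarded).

Shift left by 1: drop the top 1 bit(s), append 1 zero(s) on the right.
  0111  ->  discard [0], keep [111], append 0
= 1110

Answer: 1110 (14)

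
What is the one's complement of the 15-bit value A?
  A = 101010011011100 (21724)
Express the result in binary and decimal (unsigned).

Flip each bit (0->1, 1->0):
  101010011011100
  010101100100011

Answer: 010101100100011 (11043)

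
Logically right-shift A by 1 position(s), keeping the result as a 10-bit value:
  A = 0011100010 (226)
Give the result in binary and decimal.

Logical shift right by 1: drop the bottom 1 bit(s), prepend 1 zero(s) on the left.
  0011100010  ->  keep [001110001], discard [0], prepend 0
= 0001110001

Answer: 0001110001 (113)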